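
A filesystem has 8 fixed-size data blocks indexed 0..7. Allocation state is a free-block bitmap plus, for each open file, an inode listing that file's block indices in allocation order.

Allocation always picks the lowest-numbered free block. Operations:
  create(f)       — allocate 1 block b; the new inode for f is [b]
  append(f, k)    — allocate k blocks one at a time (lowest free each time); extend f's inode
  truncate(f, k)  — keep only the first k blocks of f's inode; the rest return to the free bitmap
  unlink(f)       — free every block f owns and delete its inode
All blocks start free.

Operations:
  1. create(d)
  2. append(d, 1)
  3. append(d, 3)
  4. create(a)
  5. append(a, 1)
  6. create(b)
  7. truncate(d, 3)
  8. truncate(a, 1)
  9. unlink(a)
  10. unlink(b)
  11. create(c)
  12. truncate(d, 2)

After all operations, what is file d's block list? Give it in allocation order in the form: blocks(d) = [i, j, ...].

create(d): bitmap=F....... | d=[0]
append(d, 1): bitmap=FF...... | d=[0, 1]
append(d, 3): bitmap=FFFFF... | d=[0, 1, 2, 3, 4]
create(a): bitmap=FFFFFF.. | a=[5] d=[0, 1, 2, 3, 4]
append(a, 1): bitmap=FFFFFFF. | a=[5, 6] d=[0, 1, 2, 3, 4]
create(b): bitmap=FFFFFFFF | a=[5, 6] b=[7] d=[0, 1, 2, 3, 4]
truncate(d, 3): bitmap=FFF..FFF | a=[5, 6] b=[7] d=[0, 1, 2]
truncate(a, 1): bitmap=FFF..F.F | a=[5] b=[7] d=[0, 1, 2]
unlink(a): bitmap=FFF....F | b=[7] d=[0, 1, 2]
unlink(b): bitmap=FFF..... | d=[0, 1, 2]
create(c): bitmap=FFFF.... | c=[3] d=[0, 1, 2]
truncate(d, 2): bitmap=FF.F.... | c=[3] d=[0, 1]

blocks(d) = [0, 1]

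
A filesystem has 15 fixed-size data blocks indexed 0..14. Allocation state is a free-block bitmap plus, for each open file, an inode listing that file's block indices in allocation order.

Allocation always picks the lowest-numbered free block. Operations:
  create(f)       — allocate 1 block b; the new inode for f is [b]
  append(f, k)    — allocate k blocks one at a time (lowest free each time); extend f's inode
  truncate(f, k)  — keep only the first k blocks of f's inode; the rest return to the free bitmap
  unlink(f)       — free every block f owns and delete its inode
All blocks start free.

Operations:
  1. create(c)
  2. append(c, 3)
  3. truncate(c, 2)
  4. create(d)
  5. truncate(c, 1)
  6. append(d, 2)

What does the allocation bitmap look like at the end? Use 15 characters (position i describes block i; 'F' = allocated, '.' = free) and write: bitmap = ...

bitmap = FFFF...........

  1. create(c)  ⇒  F..............  {c→[0]}
  2. append(c, 3)  ⇒  FFFF...........  {c→[0, 1, 2, 3]}
  3. truncate(c, 2)  ⇒  FF.............  {c→[0, 1]}
  4. create(d)  ⇒  FFF............  {c→[0, 1]; d→[2]}
  5. truncate(c, 1)  ⇒  F.F............  {c→[0]; d→[2]}
  6. append(d, 2)  ⇒  FFFF...........  {c→[0]; d→[2, 1, 3]}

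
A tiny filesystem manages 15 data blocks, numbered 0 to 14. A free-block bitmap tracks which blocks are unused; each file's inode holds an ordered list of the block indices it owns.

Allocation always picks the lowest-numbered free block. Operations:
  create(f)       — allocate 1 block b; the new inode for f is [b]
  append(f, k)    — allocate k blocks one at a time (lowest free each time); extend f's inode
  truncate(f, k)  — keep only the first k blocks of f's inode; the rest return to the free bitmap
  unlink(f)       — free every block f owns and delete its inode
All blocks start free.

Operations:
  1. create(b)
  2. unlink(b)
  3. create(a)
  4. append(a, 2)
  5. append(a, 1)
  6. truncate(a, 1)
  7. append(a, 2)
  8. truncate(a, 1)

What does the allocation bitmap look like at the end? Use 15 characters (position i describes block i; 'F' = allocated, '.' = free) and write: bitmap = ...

bitmap = F..............

[1] create(b) — b=0 (map F..............)
[2] unlink(b) —  (map ...............)
[3] create(a) — a=0 (map F..............)
[4] append(a, 2) — a=0,1,2 (map FFF............)
[5] append(a, 1) — a=0,1,2,3 (map FFFF...........)
[6] truncate(a, 1) — a=0 (map F..............)
[7] append(a, 2) — a=0,1,2 (map FFF............)
[8] truncate(a, 1) — a=0 (map F..............)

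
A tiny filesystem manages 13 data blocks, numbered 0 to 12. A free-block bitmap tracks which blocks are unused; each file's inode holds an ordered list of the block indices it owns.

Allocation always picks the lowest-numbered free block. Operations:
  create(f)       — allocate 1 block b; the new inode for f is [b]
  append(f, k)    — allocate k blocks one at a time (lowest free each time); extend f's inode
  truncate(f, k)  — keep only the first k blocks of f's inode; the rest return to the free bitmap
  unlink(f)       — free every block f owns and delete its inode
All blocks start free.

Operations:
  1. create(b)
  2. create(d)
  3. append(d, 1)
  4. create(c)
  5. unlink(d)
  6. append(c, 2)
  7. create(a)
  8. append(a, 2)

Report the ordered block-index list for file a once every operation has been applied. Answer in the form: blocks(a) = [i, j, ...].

[1] create(b) — b=0 (map F............)
[2] create(d) — b=0 d=1 (map FF...........)
[3] append(d, 1) — b=0 d=1,2 (map FFF..........)
[4] create(c) — b=0 c=3 d=1,2 (map FFFF.........)
[5] unlink(d) — b=0 c=3 (map F..F.........)
[6] append(c, 2) — b=0 c=3,1,2 (map FFFF.........)
[7] create(a) — a=4 b=0 c=3,1,2 (map FFFFF........)
[8] append(a, 2) — a=4,5,6 b=0 c=3,1,2 (map FFFFFFF......)

blocks(a) = [4, 5, 6]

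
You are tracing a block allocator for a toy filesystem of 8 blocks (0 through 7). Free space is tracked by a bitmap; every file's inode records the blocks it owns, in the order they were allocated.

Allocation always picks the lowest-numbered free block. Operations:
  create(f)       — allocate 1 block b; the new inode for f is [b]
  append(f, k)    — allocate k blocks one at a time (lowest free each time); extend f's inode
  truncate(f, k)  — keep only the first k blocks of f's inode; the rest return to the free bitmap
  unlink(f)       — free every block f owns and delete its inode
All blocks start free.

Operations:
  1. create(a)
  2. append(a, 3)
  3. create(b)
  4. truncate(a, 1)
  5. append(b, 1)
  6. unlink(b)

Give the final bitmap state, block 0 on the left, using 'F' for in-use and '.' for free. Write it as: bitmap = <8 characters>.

bitmap = F.......

create(a): bitmap=F....... | a=[0]
append(a, 3): bitmap=FFFF.... | a=[0, 1, 2, 3]
create(b): bitmap=FFFFF... | a=[0, 1, 2, 3] b=[4]
truncate(a, 1): bitmap=F...F... | a=[0] b=[4]
append(b, 1): bitmap=FF..F... | a=[0] b=[4, 1]
unlink(b): bitmap=F....... | a=[0]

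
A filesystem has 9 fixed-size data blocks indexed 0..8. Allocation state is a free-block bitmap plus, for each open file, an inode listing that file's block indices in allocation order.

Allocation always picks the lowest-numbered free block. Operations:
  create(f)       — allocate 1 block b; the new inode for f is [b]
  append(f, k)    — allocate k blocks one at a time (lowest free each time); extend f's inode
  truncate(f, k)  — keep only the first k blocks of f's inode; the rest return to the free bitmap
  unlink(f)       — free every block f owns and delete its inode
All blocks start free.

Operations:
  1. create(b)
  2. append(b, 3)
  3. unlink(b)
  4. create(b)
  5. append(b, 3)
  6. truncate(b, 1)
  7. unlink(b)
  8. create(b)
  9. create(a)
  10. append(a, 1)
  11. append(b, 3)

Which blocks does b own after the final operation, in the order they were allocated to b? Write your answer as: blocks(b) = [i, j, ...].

after create(b) → b:[0]  free=[F........]
after append(b, 3) → b:[0, 1, 2, 3]  free=[FFFF.....]
after unlink(b) →   free=[.........]
after create(b) → b:[0]  free=[F........]
after append(b, 3) → b:[0, 1, 2, 3]  free=[FFFF.....]
after truncate(b, 1) → b:[0]  free=[F........]
after unlink(b) →   free=[.........]
after create(b) → b:[0]  free=[F........]
after create(a) → a:[1], b:[0]  free=[FF.......]
after append(a, 1) → a:[1, 2], b:[0]  free=[FFF......]
after append(b, 3) → a:[1, 2], b:[0, 3, 4, 5]  free=[FFFFFF...]

blocks(b) = [0, 3, 4, 5]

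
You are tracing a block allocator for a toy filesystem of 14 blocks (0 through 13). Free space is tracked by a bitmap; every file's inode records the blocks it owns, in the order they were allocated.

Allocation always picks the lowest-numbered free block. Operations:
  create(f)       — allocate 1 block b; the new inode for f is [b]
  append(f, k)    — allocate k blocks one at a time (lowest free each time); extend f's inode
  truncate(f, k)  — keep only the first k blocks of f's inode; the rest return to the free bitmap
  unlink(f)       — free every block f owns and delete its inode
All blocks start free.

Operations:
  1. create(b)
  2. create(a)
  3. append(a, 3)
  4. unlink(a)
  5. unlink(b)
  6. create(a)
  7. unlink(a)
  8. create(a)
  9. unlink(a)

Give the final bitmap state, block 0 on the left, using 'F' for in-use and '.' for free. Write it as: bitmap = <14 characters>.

bitmap = ..............

create(b): bitmap=F............. | b=[0]
create(a): bitmap=FF............ | a=[1] b=[0]
append(a, 3): bitmap=FFFFF......... | a=[1, 2, 3, 4] b=[0]
unlink(a): bitmap=F............. | b=[0]
unlink(b): bitmap=.............. | 
create(a): bitmap=F............. | a=[0]
unlink(a): bitmap=.............. | 
create(a): bitmap=F............. | a=[0]
unlink(a): bitmap=.............. | 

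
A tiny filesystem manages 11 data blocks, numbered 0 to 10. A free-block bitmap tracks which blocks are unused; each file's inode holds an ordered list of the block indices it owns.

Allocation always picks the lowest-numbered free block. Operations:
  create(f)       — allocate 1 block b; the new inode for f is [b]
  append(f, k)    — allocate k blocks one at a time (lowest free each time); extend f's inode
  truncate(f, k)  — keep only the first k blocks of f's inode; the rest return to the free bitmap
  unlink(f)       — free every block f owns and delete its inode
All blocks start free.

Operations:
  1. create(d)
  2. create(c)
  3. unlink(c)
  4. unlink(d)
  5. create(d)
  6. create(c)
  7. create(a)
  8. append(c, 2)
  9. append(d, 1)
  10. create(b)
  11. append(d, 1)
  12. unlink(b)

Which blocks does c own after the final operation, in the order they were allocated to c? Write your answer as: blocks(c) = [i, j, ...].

create(d): bitmap=F.......... | d=[0]
create(c): bitmap=FF......... | c=[1] d=[0]
unlink(c): bitmap=F.......... | d=[0]
unlink(d): bitmap=........... | 
create(d): bitmap=F.......... | d=[0]
create(c): bitmap=FF......... | c=[1] d=[0]
create(a): bitmap=FFF........ | a=[2] c=[1] d=[0]
append(c, 2): bitmap=FFFFF...... | a=[2] c=[1, 3, 4] d=[0]
append(d, 1): bitmap=FFFFFF..... | a=[2] c=[1, 3, 4] d=[0, 5]
create(b): bitmap=FFFFFFF.... | a=[2] b=[6] c=[1, 3, 4] d=[0, 5]
append(d, 1): bitmap=FFFFFFFF... | a=[2] b=[6] c=[1, 3, 4] d=[0, 5, 7]
unlink(b): bitmap=FFFFFF.F... | a=[2] c=[1, 3, 4] d=[0, 5, 7]

blocks(c) = [1, 3, 4]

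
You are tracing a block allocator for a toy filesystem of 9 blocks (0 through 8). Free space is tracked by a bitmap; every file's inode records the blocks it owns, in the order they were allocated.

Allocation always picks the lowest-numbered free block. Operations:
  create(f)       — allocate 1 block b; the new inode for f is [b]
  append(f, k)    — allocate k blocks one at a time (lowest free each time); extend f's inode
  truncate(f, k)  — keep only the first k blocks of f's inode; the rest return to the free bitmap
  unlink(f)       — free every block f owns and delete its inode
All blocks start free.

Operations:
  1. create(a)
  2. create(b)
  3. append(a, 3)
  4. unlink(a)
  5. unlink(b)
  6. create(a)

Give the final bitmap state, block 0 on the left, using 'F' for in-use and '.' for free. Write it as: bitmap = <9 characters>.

bitmap = F........

[1] create(a) — a=0 (map F........)
[2] create(b) — a=0 b=1 (map FF.......)
[3] append(a, 3) — a=0,2,3,4 b=1 (map FFFFF....)
[4] unlink(a) — b=1 (map .F.......)
[5] unlink(b) —  (map .........)
[6] create(a) — a=0 (map F........)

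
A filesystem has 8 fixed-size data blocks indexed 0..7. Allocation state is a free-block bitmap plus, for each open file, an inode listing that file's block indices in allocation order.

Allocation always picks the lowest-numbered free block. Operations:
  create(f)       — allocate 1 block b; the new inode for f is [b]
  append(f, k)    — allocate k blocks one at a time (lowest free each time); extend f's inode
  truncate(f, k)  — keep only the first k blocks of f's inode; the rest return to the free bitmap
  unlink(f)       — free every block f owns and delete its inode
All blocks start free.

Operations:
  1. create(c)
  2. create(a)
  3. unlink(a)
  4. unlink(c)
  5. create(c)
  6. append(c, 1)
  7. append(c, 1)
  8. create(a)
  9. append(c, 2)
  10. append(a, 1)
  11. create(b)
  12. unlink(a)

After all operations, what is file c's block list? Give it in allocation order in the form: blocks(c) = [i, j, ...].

blocks(c) = [0, 1, 2, 4, 5]

after create(c) → c:[0]  free=[F.......]
after create(a) → a:[1], c:[0]  free=[FF......]
after unlink(a) → c:[0]  free=[F.......]
after unlink(c) →   free=[........]
after create(c) → c:[0]  free=[F.......]
after append(c, 1) → c:[0, 1]  free=[FF......]
after append(c, 1) → c:[0, 1, 2]  free=[FFF.....]
after create(a) → a:[3], c:[0, 1, 2]  free=[FFFF....]
after append(c, 2) → a:[3], c:[0, 1, 2, 4, 5]  free=[FFFFFF..]
after append(a, 1) → a:[3, 6], c:[0, 1, 2, 4, 5]  free=[FFFFFFF.]
after create(b) → a:[3, 6], b:[7], c:[0, 1, 2, 4, 5]  free=[FFFFFFFF]
after unlink(a) → b:[7], c:[0, 1, 2, 4, 5]  free=[FFF.FF.F]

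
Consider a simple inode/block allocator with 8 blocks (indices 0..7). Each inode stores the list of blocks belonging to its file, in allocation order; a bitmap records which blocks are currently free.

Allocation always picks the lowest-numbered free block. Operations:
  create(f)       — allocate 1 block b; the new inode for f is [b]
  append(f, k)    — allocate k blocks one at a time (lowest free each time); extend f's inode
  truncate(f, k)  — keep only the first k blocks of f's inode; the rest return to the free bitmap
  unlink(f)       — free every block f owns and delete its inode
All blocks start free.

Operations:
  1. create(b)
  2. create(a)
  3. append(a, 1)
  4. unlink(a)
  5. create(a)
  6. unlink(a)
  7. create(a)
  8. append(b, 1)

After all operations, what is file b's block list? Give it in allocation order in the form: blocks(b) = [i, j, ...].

blocks(b) = [0, 2]

after create(b) → b:[0]  free=[F.......]
after create(a) → a:[1], b:[0]  free=[FF......]
after append(a, 1) → a:[1, 2], b:[0]  free=[FFF.....]
after unlink(a) → b:[0]  free=[F.......]
after create(a) → a:[1], b:[0]  free=[FF......]
after unlink(a) → b:[0]  free=[F.......]
after create(a) → a:[1], b:[0]  free=[FF......]
after append(b, 1) → a:[1], b:[0, 2]  free=[FFF.....]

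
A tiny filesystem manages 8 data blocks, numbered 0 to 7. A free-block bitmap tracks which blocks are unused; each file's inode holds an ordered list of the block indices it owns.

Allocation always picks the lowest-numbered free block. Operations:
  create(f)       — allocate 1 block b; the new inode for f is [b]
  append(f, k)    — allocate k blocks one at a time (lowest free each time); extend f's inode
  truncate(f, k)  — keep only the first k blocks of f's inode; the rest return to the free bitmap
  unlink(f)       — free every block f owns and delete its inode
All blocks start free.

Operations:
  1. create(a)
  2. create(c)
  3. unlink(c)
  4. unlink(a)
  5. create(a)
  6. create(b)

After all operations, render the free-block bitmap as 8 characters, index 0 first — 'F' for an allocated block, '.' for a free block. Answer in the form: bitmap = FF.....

bitmap = FF......

create(a): bitmap=F....... | a=[0]
create(c): bitmap=FF...... | a=[0] c=[1]
unlink(c): bitmap=F....... | a=[0]
unlink(a): bitmap=........ | 
create(a): bitmap=F....... | a=[0]
create(b): bitmap=FF...... | a=[0] b=[1]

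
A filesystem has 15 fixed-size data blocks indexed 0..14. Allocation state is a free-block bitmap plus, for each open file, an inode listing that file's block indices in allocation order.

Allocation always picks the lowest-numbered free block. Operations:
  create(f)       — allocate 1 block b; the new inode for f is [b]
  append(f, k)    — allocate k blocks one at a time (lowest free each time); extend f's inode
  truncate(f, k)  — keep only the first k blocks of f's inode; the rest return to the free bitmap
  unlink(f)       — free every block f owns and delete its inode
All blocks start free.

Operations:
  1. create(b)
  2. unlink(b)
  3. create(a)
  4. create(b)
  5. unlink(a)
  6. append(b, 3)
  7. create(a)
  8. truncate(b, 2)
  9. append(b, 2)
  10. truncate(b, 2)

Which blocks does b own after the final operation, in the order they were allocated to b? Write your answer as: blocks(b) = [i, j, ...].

blocks(b) = [1, 0]

after create(b) → b:[0]  free=[F..............]
after unlink(b) →   free=[...............]
after create(a) → a:[0]  free=[F..............]
after create(b) → a:[0], b:[1]  free=[FF.............]
after unlink(a) → b:[1]  free=[.F.............]
after append(b, 3) → b:[1, 0, 2, 3]  free=[FFFF...........]
after create(a) → a:[4], b:[1, 0, 2, 3]  free=[FFFFF..........]
after truncate(b, 2) → a:[4], b:[1, 0]  free=[FF..F..........]
after append(b, 2) → a:[4], b:[1, 0, 2, 3]  free=[FFFFF..........]
after truncate(b, 2) → a:[4], b:[1, 0]  free=[FF..F..........]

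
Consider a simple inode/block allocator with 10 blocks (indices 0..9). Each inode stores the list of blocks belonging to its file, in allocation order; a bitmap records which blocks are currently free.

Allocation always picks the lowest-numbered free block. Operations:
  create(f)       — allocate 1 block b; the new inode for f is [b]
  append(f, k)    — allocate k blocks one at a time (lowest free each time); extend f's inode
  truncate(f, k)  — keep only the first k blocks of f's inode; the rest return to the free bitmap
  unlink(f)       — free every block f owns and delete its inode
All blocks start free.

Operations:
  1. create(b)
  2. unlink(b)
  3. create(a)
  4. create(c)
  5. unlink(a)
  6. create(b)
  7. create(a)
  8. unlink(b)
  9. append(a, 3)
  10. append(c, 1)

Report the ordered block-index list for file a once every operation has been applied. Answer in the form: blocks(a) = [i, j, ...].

blocks(a) = [2, 0, 3, 4]

  1. create(b)  ⇒  F.........  {b→[0]}
  2. unlink(b)  ⇒  ..........  {}
  3. create(a)  ⇒  F.........  {a→[0]}
  4. create(c)  ⇒  FF........  {a→[0]; c→[1]}
  5. unlink(a)  ⇒  .F........  {c→[1]}
  6. create(b)  ⇒  FF........  {b→[0]; c→[1]}
  7. create(a)  ⇒  FFF.......  {a→[2]; b→[0]; c→[1]}
  8. unlink(b)  ⇒  .FF.......  {a→[2]; c→[1]}
  9. append(a, 3)  ⇒  FFFFF.....  {a→[2, 0, 3, 4]; c→[1]}
  10. append(c, 1)  ⇒  FFFFFF....  {a→[2, 0, 3, 4]; c→[1, 5]}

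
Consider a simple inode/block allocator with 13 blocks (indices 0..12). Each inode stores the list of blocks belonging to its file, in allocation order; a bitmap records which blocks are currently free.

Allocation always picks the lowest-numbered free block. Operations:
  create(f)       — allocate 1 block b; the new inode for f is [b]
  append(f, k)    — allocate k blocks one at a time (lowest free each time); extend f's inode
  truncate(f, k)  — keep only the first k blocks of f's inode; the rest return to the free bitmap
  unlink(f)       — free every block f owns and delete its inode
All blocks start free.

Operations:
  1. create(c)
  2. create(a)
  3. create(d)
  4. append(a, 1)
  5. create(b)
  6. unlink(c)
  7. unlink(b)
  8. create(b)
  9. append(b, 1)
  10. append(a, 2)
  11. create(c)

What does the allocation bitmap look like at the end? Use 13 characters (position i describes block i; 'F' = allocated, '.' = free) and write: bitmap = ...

  1. create(c)  ⇒  F............  {c→[0]}
  2. create(a)  ⇒  FF...........  {a→[1]; c→[0]}
  3. create(d)  ⇒  FFF..........  {a→[1]; c→[0]; d→[2]}
  4. append(a, 1)  ⇒  FFFF.........  {a→[1, 3]; c→[0]; d→[2]}
  5. create(b)  ⇒  FFFFF........  {a→[1, 3]; b→[4]; c→[0]; d→[2]}
  6. unlink(c)  ⇒  .FFFF........  {a→[1, 3]; b→[4]; d→[2]}
  7. unlink(b)  ⇒  .FFF.........  {a→[1, 3]; d→[2]}
  8. create(b)  ⇒  FFFF.........  {a→[1, 3]; b→[0]; d→[2]}
  9. append(b, 1)  ⇒  FFFFF........  {a→[1, 3]; b→[0, 4]; d→[2]}
  10. append(a, 2)  ⇒  FFFFFFF......  {a→[1, 3, 5, 6]; b→[0, 4]; d→[2]}
  11. create(c)  ⇒  FFFFFFFF.....  {a→[1, 3, 5, 6]; b→[0, 4]; c→[7]; d→[2]}

bitmap = FFFFFFFF.....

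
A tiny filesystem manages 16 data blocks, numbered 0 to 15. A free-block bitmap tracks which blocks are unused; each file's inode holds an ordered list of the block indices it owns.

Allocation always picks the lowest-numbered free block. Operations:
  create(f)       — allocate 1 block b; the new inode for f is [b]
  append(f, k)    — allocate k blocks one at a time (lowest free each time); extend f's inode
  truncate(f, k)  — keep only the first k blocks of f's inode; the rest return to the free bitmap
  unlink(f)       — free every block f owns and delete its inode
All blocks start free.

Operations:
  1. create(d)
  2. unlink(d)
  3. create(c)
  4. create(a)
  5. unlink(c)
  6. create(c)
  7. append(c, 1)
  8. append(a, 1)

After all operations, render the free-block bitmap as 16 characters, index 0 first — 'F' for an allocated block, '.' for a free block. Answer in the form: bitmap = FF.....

bitmap = FFFF............

after create(d) → d:[0]  free=[F...............]
after unlink(d) →   free=[................]
after create(c) → c:[0]  free=[F...............]
after create(a) → a:[1], c:[0]  free=[FF..............]
after unlink(c) → a:[1]  free=[.F..............]
after create(c) → a:[1], c:[0]  free=[FF..............]
after append(c, 1) → a:[1], c:[0, 2]  free=[FFF.............]
after append(a, 1) → a:[1, 3], c:[0, 2]  free=[FFFF............]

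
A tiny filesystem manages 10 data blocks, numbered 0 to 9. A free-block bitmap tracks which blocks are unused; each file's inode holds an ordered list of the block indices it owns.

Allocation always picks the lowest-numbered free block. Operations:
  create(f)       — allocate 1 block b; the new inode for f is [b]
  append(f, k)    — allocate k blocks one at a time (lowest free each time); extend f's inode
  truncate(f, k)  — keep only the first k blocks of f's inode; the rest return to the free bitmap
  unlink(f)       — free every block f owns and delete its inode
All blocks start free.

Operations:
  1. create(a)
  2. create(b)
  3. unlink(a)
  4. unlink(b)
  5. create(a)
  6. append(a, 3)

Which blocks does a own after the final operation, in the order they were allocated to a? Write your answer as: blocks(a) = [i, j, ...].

blocks(a) = [0, 1, 2, 3]

[1] create(a) — a=0 (map F.........)
[2] create(b) — a=0 b=1 (map FF........)
[3] unlink(a) — b=1 (map .F........)
[4] unlink(b) —  (map ..........)
[5] create(a) — a=0 (map F.........)
[6] append(a, 3) — a=0,1,2,3 (map FFFF......)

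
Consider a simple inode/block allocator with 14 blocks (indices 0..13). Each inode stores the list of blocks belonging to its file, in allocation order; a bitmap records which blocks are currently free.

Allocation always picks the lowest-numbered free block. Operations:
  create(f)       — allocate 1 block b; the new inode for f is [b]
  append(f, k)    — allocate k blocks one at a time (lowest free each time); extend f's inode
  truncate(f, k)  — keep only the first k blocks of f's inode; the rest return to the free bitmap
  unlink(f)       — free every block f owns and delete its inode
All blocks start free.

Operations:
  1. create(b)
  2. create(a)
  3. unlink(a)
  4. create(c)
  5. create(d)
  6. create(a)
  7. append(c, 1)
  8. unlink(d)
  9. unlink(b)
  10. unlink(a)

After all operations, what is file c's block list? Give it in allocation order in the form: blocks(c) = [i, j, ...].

blocks(c) = [1, 4]

  1. create(b)  ⇒  F.............  {b→[0]}
  2. create(a)  ⇒  FF............  {a→[1]; b→[0]}
  3. unlink(a)  ⇒  F.............  {b→[0]}
  4. create(c)  ⇒  FF............  {b→[0]; c→[1]}
  5. create(d)  ⇒  FFF...........  {b→[0]; c→[1]; d→[2]}
  6. create(a)  ⇒  FFFF..........  {a→[3]; b→[0]; c→[1]; d→[2]}
  7. append(c, 1)  ⇒  FFFFF.........  {a→[3]; b→[0]; c→[1, 4]; d→[2]}
  8. unlink(d)  ⇒  FF.FF.........  {a→[3]; b→[0]; c→[1, 4]}
  9. unlink(b)  ⇒  .F.FF.........  {a→[3]; c→[1, 4]}
  10. unlink(a)  ⇒  .F..F.........  {c→[1, 4]}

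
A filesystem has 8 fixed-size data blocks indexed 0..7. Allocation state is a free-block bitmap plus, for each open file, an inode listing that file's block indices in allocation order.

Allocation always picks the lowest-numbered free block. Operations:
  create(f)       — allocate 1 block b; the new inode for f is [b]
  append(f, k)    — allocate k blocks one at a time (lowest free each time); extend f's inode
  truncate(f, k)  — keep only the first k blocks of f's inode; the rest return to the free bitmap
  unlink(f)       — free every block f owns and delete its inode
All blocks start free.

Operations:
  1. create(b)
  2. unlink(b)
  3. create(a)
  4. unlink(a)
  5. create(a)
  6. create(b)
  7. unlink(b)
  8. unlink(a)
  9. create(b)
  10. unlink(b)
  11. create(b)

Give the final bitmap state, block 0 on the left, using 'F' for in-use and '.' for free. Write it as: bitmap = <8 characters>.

bitmap = F.......

after create(b) → b:[0]  free=[F.......]
after unlink(b) →   free=[........]
after create(a) → a:[0]  free=[F.......]
after unlink(a) →   free=[........]
after create(a) → a:[0]  free=[F.......]
after create(b) → a:[0], b:[1]  free=[FF......]
after unlink(b) → a:[0]  free=[F.......]
after unlink(a) →   free=[........]
after create(b) → b:[0]  free=[F.......]
after unlink(b) →   free=[........]
after create(b) → b:[0]  free=[F.......]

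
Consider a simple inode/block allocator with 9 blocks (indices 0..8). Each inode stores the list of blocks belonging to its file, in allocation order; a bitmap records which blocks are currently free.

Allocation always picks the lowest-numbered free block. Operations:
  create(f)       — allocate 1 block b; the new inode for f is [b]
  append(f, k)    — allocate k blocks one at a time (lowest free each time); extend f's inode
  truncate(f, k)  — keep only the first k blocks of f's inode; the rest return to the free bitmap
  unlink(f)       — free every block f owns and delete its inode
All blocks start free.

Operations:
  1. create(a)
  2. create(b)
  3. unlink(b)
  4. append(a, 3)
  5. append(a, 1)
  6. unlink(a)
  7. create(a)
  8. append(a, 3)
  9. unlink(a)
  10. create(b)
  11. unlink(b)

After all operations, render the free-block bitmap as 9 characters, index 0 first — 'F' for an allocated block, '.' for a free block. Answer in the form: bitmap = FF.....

  1. create(a)  ⇒  F........  {a→[0]}
  2. create(b)  ⇒  FF.......  {a→[0]; b→[1]}
  3. unlink(b)  ⇒  F........  {a→[0]}
  4. append(a, 3)  ⇒  FFFF.....  {a→[0, 1, 2, 3]}
  5. append(a, 1)  ⇒  FFFFF....  {a→[0, 1, 2, 3, 4]}
  6. unlink(a)  ⇒  .........  {}
  7. create(a)  ⇒  F........  {a→[0]}
  8. append(a, 3)  ⇒  FFFF.....  {a→[0, 1, 2, 3]}
  9. unlink(a)  ⇒  .........  {}
  10. create(b)  ⇒  F........  {b→[0]}
  11. unlink(b)  ⇒  .........  {}

bitmap = .........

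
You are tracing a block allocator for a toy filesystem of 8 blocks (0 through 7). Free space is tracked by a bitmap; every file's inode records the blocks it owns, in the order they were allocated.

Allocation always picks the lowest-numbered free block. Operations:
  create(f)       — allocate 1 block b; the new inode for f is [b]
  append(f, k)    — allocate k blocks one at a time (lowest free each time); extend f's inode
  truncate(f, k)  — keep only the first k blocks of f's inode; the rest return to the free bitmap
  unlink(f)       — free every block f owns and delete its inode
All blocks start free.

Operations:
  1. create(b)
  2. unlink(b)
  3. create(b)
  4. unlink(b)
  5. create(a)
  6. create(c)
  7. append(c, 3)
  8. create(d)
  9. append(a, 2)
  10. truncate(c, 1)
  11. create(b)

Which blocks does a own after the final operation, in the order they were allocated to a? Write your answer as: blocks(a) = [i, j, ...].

create(b): bitmap=F....... | b=[0]
unlink(b): bitmap=........ | 
create(b): bitmap=F....... | b=[0]
unlink(b): bitmap=........ | 
create(a): bitmap=F....... | a=[0]
create(c): bitmap=FF...... | a=[0] c=[1]
append(c, 3): bitmap=FFFFF... | a=[0] c=[1, 2, 3, 4]
create(d): bitmap=FFFFFF.. | a=[0] c=[1, 2, 3, 4] d=[5]
append(a, 2): bitmap=FFFFFFFF | a=[0, 6, 7] c=[1, 2, 3, 4] d=[5]
truncate(c, 1): bitmap=FF...FFF | a=[0, 6, 7] c=[1] d=[5]
create(b): bitmap=FFF..FFF | a=[0, 6, 7] b=[2] c=[1] d=[5]

blocks(a) = [0, 6, 7]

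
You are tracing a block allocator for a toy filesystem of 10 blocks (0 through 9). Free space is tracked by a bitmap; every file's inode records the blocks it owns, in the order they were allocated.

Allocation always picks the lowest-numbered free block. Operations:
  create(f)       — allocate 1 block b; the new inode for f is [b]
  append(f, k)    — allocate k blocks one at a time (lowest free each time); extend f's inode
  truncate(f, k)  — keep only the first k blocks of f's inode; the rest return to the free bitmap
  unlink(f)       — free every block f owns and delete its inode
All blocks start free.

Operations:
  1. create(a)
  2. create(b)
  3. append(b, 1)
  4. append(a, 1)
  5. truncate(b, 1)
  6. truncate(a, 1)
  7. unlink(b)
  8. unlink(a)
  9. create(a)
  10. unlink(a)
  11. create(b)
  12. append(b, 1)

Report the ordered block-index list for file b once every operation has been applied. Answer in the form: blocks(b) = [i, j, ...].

create(a): bitmap=F......... | a=[0]
create(b): bitmap=FF........ | a=[0] b=[1]
append(b, 1): bitmap=FFF....... | a=[0] b=[1, 2]
append(a, 1): bitmap=FFFF...... | a=[0, 3] b=[1, 2]
truncate(b, 1): bitmap=FF.F...... | a=[0, 3] b=[1]
truncate(a, 1): bitmap=FF........ | a=[0] b=[1]
unlink(b): bitmap=F......... | a=[0]
unlink(a): bitmap=.......... | 
create(a): bitmap=F......... | a=[0]
unlink(a): bitmap=.......... | 
create(b): bitmap=F......... | b=[0]
append(b, 1): bitmap=FF........ | b=[0, 1]

blocks(b) = [0, 1]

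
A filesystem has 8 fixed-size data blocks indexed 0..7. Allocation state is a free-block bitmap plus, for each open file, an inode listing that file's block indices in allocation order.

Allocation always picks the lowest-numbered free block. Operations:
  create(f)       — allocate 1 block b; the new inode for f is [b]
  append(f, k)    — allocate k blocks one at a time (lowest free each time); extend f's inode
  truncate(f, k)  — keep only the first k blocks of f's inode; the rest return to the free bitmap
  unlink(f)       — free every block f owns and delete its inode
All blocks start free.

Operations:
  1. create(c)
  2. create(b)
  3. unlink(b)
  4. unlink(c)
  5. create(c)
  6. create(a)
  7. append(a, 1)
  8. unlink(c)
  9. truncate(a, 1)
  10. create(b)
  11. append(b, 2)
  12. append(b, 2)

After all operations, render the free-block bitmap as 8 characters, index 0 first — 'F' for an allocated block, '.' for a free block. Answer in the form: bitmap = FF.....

after create(c) → c:[0]  free=[F.......]
after create(b) → b:[1], c:[0]  free=[FF......]
after unlink(b) → c:[0]  free=[F.......]
after unlink(c) →   free=[........]
after create(c) → c:[0]  free=[F.......]
after create(a) → a:[1], c:[0]  free=[FF......]
after append(a, 1) → a:[1, 2], c:[0]  free=[FFF.....]
after unlink(c) → a:[1, 2]  free=[.FF.....]
after truncate(a, 1) → a:[1]  free=[.F......]
after create(b) → a:[1], b:[0]  free=[FF......]
after append(b, 2) → a:[1], b:[0, 2, 3]  free=[FFFF....]
after append(b, 2) → a:[1], b:[0, 2, 3, 4, 5]  free=[FFFFFF..]

bitmap = FFFFFF..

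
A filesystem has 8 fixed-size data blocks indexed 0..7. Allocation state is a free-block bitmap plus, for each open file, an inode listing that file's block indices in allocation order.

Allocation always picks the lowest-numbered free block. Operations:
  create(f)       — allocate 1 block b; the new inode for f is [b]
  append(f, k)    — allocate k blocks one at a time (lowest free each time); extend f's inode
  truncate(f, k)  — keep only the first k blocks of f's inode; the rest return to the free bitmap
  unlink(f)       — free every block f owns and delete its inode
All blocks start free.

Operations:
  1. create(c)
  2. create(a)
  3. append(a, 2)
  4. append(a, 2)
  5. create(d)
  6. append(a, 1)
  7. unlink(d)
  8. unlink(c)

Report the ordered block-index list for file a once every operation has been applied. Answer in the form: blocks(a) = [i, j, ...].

create(c): bitmap=F....... | c=[0]
create(a): bitmap=FF...... | a=[1] c=[0]
append(a, 2): bitmap=FFFF.... | a=[1, 2, 3] c=[0]
append(a, 2): bitmap=FFFFFF.. | a=[1, 2, 3, 4, 5] c=[0]
create(d): bitmap=FFFFFFF. | a=[1, 2, 3, 4, 5] c=[0] d=[6]
append(a, 1): bitmap=FFFFFFFF | a=[1, 2, 3, 4, 5, 7] c=[0] d=[6]
unlink(d): bitmap=FFFFFF.F | a=[1, 2, 3, 4, 5, 7] c=[0]
unlink(c): bitmap=.FFFFF.F | a=[1, 2, 3, 4, 5, 7]

blocks(a) = [1, 2, 3, 4, 5, 7]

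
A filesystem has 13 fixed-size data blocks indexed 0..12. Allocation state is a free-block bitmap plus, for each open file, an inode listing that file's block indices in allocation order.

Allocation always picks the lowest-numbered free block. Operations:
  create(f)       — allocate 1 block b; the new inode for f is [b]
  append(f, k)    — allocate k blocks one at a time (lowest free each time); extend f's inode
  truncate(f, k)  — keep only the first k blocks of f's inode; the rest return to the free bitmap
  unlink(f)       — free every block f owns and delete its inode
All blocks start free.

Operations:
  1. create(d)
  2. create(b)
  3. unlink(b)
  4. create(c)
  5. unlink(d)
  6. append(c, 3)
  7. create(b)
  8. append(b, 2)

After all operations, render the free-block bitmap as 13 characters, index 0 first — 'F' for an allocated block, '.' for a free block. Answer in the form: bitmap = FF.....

  1. create(d)  ⇒  F............  {d→[0]}
  2. create(b)  ⇒  FF...........  {b→[1]; d→[0]}
  3. unlink(b)  ⇒  F............  {d→[0]}
  4. create(c)  ⇒  FF...........  {c→[1]; d→[0]}
  5. unlink(d)  ⇒  .F...........  {c→[1]}
  6. append(c, 3)  ⇒  FFFF.........  {c→[1, 0, 2, 3]}
  7. create(b)  ⇒  FFFFF........  {b→[4]; c→[1, 0, 2, 3]}
  8. append(b, 2)  ⇒  FFFFFFF......  {b→[4, 5, 6]; c→[1, 0, 2, 3]}

bitmap = FFFFFFF......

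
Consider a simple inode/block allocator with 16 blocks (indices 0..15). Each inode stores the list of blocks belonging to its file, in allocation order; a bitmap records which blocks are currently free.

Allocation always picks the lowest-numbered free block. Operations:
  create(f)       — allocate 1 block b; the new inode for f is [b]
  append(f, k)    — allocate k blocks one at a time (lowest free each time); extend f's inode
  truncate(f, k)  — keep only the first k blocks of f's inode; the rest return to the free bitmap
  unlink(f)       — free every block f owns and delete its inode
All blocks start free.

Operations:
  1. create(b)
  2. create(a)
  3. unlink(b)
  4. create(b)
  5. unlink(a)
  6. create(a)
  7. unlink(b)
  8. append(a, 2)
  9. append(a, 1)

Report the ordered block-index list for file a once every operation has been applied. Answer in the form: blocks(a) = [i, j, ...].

create(b): bitmap=F............... | b=[0]
create(a): bitmap=FF.............. | a=[1] b=[0]
unlink(b): bitmap=.F.............. | a=[1]
create(b): bitmap=FF.............. | a=[1] b=[0]
unlink(a): bitmap=F............... | b=[0]
create(a): bitmap=FF.............. | a=[1] b=[0]
unlink(b): bitmap=.F.............. | a=[1]
append(a, 2): bitmap=FFF............. | a=[1, 0, 2]
append(a, 1): bitmap=FFFF............ | a=[1, 0, 2, 3]

blocks(a) = [1, 0, 2, 3]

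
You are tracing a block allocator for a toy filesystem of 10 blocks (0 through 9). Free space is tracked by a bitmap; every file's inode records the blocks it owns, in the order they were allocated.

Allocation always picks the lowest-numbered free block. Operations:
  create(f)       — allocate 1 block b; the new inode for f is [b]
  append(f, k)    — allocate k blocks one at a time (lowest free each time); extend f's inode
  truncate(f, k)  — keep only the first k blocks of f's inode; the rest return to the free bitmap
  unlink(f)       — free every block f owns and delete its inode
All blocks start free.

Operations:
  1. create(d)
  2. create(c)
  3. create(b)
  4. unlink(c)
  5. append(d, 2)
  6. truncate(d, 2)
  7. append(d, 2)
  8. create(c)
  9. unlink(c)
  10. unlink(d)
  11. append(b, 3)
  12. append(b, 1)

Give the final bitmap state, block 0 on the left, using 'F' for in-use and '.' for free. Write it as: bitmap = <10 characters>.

bitmap = FFFFF.....

create(d): bitmap=F......... | d=[0]
create(c): bitmap=FF........ | c=[1] d=[0]
create(b): bitmap=FFF....... | b=[2] c=[1] d=[0]
unlink(c): bitmap=F.F....... | b=[2] d=[0]
append(d, 2): bitmap=FFFF...... | b=[2] d=[0, 1, 3]
truncate(d, 2): bitmap=FFF....... | b=[2] d=[0, 1]
append(d, 2): bitmap=FFFFF..... | b=[2] d=[0, 1, 3, 4]
create(c): bitmap=FFFFFF.... | b=[2] c=[5] d=[0, 1, 3, 4]
unlink(c): bitmap=FFFFF..... | b=[2] d=[0, 1, 3, 4]
unlink(d): bitmap=..F....... | b=[2]
append(b, 3): bitmap=FFFF...... | b=[2, 0, 1, 3]
append(b, 1): bitmap=FFFFF..... | b=[2, 0, 1, 3, 4]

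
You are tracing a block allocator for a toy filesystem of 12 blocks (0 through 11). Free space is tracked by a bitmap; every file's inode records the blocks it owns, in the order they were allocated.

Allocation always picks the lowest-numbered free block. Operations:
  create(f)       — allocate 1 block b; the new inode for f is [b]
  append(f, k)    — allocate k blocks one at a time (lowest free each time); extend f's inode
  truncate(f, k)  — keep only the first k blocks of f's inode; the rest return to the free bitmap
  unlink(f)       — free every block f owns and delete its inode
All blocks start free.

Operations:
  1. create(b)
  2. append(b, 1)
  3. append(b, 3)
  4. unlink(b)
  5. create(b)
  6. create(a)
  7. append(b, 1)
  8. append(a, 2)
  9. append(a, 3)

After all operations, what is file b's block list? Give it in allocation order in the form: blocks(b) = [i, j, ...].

blocks(b) = [0, 2]

create(b): bitmap=F........... | b=[0]
append(b, 1): bitmap=FF.......... | b=[0, 1]
append(b, 3): bitmap=FFFFF....... | b=[0, 1, 2, 3, 4]
unlink(b): bitmap=............ | 
create(b): bitmap=F........... | b=[0]
create(a): bitmap=FF.......... | a=[1] b=[0]
append(b, 1): bitmap=FFF......... | a=[1] b=[0, 2]
append(a, 2): bitmap=FFFFF....... | a=[1, 3, 4] b=[0, 2]
append(a, 3): bitmap=FFFFFFFF.... | a=[1, 3, 4, 5, 6, 7] b=[0, 2]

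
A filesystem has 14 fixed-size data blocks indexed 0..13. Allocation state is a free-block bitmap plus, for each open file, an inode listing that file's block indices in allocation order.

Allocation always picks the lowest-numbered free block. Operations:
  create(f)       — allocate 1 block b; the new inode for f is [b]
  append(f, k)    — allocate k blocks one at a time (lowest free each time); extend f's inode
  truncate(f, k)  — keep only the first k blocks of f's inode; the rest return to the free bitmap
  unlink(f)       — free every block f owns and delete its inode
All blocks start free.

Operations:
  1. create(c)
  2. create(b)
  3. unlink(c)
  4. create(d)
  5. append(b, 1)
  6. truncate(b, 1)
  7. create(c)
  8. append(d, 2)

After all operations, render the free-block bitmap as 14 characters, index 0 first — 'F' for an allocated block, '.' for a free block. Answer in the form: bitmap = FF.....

bitmap = FFFFF.........

after create(c) → c:[0]  free=[F.............]
after create(b) → b:[1], c:[0]  free=[FF............]
after unlink(c) → b:[1]  free=[.F............]
after create(d) → b:[1], d:[0]  free=[FF............]
after append(b, 1) → b:[1, 2], d:[0]  free=[FFF...........]
after truncate(b, 1) → b:[1], d:[0]  free=[FF............]
after create(c) → b:[1], c:[2], d:[0]  free=[FFF...........]
after append(d, 2) → b:[1], c:[2], d:[0, 3, 4]  free=[FFFFF.........]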